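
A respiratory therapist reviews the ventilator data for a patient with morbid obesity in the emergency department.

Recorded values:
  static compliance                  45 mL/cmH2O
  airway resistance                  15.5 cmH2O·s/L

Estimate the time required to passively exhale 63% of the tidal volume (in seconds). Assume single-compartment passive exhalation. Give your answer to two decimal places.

τ = R × C = 15.5 × 45 mL/cmH2O = 15.5 × 0.045 L/cmH2O = 0.6975 s.
Exhaled fraction f = 1 − e^(−t/τ) → t = −τ·ln(1 − f) = −0.6975·ln(0.37) = 0.6935 s.

0.69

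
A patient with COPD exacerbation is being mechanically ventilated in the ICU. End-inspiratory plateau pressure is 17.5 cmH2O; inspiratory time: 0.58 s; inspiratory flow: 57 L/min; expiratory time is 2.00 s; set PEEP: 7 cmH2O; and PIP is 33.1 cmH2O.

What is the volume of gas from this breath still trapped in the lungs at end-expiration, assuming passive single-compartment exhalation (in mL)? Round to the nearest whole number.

Flow: 57 L/min ÷ 60 = 0.95 L/s.
Vt = flow × Ti = 0.95 L/s × 0.58 s × 1000 mL/L = 551.0 mL.
R = (PIP − Pplat)/V̇ = (33.1 − 17.5) / 0.95 = 15.6/0.95 = 16.421 cmH2O·s/L.
C = Vt/(Pplat − PEEP) = 551.0 / (17.5 − 7) = 551.0/10.5 = 52.476 mL/cmH2O.
τ = R × C = 16.421 × 0.05248 L/cmH2O = 0.8618 s.
Fraction remaining = e^(−Te/τ) = e^(−2.00/0.8618) = 0.0982.
Trapped volume = 551.0 × 0.0982 = 54.108 mL.

54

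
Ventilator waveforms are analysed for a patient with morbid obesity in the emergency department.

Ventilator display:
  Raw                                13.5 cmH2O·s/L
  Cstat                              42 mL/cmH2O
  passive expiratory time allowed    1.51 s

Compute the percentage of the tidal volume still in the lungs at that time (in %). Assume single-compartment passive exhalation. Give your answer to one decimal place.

τ = R × C = 13.5 × 42 mL/cmH2O = 13.5 × 0.042 L/cmH2O = 0.567 s.
Passive exhalation: V(t)/V₀ = e^(−t/τ) = e^(−1.51/0.567) = 0.06973.
Fraction remaining = 0.06973 → 6.973%.

7.0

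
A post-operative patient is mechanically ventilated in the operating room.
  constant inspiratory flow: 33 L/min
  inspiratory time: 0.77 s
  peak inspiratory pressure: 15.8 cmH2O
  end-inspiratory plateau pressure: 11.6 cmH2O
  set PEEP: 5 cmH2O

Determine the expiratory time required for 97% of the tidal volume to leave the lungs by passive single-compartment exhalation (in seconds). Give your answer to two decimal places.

Flow: 33 L/min ÷ 60 = 0.55 L/s.
Vt = flow × Ti = 0.55 L/s × 0.77 s × 1000 mL/L = 423.5 mL.
R = (PIP − Pplat)/V̇ = (15.8 − 11.6) / 0.55 = 4.2/0.55 = 7.636 cmH2O·s/L.
C = Vt/(Pplat − PEEP) = 423.5 / (11.6 − 5) = 423.5/6.6 = 64.167 mL/cmH2O.
τ = R × C = 7.636 × 0.06417 L/cmH2O = 0.49 s.
t = −τ·ln(1 − 0.97) = −0.49·ln(0.03) = 1.718 s.

1.72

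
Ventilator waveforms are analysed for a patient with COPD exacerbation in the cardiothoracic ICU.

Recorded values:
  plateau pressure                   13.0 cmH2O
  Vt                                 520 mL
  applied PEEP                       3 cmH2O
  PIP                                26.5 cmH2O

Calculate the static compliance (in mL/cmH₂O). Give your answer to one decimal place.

52.0

Cstat = Vt / (Pplat − PEEP) = 520 / (13.0 − 3) = 520 / 10.0 = 52.0 mL/cmH2O.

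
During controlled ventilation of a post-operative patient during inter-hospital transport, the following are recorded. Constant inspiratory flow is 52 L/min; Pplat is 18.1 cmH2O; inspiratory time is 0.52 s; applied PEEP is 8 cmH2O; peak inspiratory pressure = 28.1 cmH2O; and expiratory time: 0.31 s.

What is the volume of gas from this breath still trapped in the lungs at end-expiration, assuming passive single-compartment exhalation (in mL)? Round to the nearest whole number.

247

Flow: 52 L/min ÷ 60 = 0.8667 L/s.
Vt = flow × Ti = 0.8667 L/s × 0.52 s × 1000 mL/L = 450.68 mL.
R = (PIP − Pplat)/V̇ = (28.1 − 18.1) / 0.8667 = 10.0/0.8667 = 11.538 cmH2O·s/L.
C = Vt/(Pplat − PEEP) = 450.68 / (18.1 − 8) = 450.68/10.1 = 44.622 mL/cmH2O.
τ = R × C = 11.538 × 0.04462 L/cmH2O = 0.5148 s.
Fraction remaining = e^(−Te/τ) = e^(−0.31/0.5148) = 0.5476.
Trapped volume = 450.68 × 0.5476 = 246.79 mL.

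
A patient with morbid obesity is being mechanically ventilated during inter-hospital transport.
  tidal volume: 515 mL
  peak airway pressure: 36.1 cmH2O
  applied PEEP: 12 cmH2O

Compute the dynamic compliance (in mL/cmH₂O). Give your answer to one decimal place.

21.4

Dynamic compliance = Vt / (PIP − PEEP) = 515 / (36.1 − 12) = 515 / 24.1 = 21.369 mL/cmH2O.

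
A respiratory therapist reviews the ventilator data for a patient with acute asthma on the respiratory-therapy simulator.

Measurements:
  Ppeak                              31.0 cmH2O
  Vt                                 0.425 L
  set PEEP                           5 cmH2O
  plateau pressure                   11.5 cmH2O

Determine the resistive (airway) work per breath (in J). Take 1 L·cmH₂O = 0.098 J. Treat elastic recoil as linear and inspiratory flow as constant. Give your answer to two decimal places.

0.81

With constant inspiratory flow the resistive pressure is constant at PIP − Pplat = 31.0 − 11.5 = 19.5 cmH2O, so resistive work = 19.5 × 0.425 = 8.288 L·cmH2O.
× 0.098 J/(L·cmH2O) → 0.8122 J.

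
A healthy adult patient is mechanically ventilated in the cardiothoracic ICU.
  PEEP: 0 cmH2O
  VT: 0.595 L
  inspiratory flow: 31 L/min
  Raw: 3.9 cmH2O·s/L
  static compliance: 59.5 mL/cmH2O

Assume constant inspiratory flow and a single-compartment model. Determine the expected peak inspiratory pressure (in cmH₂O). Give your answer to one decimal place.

Flow: 31 L/min ÷ 60 = 0.5167 L/s.
Equation of motion (constant flow): PIP = Vt/C + R·V̇ + PEEP.
PIP = 595/59.5 + 3.9×0.5167 + 0 = 10.0 + 2.015 + 0 = 12.015 cmH2O.

12.0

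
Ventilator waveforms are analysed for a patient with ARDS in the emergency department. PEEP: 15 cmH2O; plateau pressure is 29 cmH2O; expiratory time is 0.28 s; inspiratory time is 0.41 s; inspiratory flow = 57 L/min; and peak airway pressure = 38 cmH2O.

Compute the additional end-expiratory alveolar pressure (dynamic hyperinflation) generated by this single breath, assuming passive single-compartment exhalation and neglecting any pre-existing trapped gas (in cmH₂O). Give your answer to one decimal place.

Flow: 57 L/min ÷ 60 = 0.95 L/s.
Vt = flow × Ti = 0.95 L/s × 0.41 s × 1000 mL/L = 389.5 mL.
R = (PIP − Pplat)/V̇ = (38 − 29) / 0.95 = 9.0/0.95 = 9.474 cmH2O·s/L.
C = Vt/(Pplat − PEEP) = 389.5 / (29 − 15) = 389.5/14.0 = 27.821 mL/cmH2O.
τ = R × C = 9.474 × 0.02782 L/cmH2O = 0.2636 s.
Fraction remaining = e^(−Te/τ) = e^(−0.28/0.2636) = 0.3457; trapped volume = 389.5 × 0.3457 = 134.65 mL.
Additional alveolar pressure from trapping ≈ V_trapped / C = 134.65 / 27.821 = 4.84 cmH2O.

4.8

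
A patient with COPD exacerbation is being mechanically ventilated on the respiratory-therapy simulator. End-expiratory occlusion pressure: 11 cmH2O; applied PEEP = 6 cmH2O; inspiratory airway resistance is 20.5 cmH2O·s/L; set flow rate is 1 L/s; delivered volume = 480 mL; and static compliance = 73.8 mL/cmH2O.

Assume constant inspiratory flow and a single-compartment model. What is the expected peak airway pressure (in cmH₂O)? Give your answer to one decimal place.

Total PEEP = 11 cmH2O (set 6 + intrinsic 5); this is the baseline alveolar pressure.
Equation of motion (constant flow): PIP = Vt/C + R·V̇ + PEEP.
PIP = 480/73.8 + 20.5×1 + 11 = 6.504 + 20.5 + 11 = 38.004 cmH2O.

38.0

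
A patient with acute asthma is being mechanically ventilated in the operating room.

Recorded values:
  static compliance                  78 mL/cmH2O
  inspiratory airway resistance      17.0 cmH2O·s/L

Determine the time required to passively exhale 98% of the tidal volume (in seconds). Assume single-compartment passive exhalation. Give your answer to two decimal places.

τ = R × C = 17.0 × 78 mL/cmH2O = 17.0 × 0.078 L/cmH2O = 1.326 s.
Exhaled fraction f = 1 − e^(−t/τ) → t = −τ·ln(1 − f) = −1.326·ln(0.02) = 5.187 s.

5.19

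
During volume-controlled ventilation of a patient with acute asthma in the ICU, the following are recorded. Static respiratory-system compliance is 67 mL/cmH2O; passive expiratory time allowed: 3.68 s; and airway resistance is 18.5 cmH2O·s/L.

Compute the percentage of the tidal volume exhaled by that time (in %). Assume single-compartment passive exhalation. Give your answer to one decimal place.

τ = R × C = 18.5 × 67 mL/cmH2O = 18.5 × 0.067 L/cmH2O = 1.24 s.
Passive exhalation: V(t)/V₀ = e^(−t/τ) = e^(−3.68/1.24) = 0.05142.
Fraction exhaled = 1 − 0.05142 = 0.9486 → 94.86%.

94.9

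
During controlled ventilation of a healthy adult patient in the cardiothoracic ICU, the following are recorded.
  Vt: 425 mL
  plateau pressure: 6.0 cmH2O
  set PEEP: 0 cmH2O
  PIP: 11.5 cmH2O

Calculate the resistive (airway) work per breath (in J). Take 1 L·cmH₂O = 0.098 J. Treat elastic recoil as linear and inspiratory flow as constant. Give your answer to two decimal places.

0.23

With constant inspiratory flow the resistive pressure is constant at PIP − Pplat = 11.5 − 6.0 = 5.5 cmH2O, so resistive work = 5.5 × 0.425 = 2.338 L·cmH2O.
× 0.098 J/(L·cmH2O) → 0.2291 J.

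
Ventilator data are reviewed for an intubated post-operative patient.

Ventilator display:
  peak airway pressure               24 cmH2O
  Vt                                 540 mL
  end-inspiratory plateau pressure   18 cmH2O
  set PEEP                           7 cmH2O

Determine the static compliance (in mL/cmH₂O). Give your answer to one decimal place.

Cstat = Vt / (Pplat − PEEP) = 540 / (18 − 7) = 540 / 11.0 = 49.091 mL/cmH2O.

49.1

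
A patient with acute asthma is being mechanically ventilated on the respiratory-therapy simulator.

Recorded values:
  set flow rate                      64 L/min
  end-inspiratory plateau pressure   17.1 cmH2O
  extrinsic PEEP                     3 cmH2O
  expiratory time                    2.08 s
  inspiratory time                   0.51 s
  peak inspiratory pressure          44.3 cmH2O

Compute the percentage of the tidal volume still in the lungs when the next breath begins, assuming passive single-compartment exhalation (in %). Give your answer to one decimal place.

Flow: 64 L/min ÷ 60 = 1.0667 L/s.
Vt = flow × Ti = 1.0667 L/s × 0.51 s × 1000 mL/L = 544.02 mL.
R = (PIP − Pplat)/V̇ = (44.3 − 17.1) / 1.0667 = 27.2/1.0667 = 25.499 cmH2O·s/L.
C = Vt/(Pplat − PEEP) = 544.02 / (17.1 − 3) = 544.02/14.1 = 38.583 mL/cmH2O.
τ = R × C = 25.499 × 0.03858 L/cmH2O = 0.9838 s.
Fraction remaining at end-expiration = e^(−Te/τ) = e^(−2.08/0.9838) = 0.1207 → 12.07%.

12.1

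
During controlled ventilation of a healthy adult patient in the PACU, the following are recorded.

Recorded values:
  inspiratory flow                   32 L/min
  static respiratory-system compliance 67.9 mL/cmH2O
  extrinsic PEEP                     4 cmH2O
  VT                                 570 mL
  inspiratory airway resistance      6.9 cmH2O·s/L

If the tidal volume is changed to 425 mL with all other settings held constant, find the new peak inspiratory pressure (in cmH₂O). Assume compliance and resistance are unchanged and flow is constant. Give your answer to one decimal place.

Flow: 32 L/min ÷ 60 = 0.5333 L/s.
PIP = Vt/C + R·V̇ + PEEP (constant-flow equation of motion).
Only the elastic term changes: ΔPIP = ΔVt / C = (425 − 570) / 67.9 = -2.135 cmH2O.
Original PIP = 570/67.9 + 6.9×0.5333 + 4 = 16.074 cmH2O; new PIP = 16.074 + (-2.135) = 13.939 cmH2O.

13.9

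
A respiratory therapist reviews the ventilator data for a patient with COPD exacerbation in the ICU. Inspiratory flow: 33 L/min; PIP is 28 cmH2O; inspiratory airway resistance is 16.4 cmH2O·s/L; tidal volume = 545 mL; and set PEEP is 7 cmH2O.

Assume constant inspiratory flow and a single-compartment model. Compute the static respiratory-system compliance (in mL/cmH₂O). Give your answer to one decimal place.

45.5

Flow: 33 L/min ÷ 60 = 0.55 L/s.
Equation of motion (constant flow): PIP = Vt/C + R·V̇ + PEEP.
Vt/C = PIP − R·V̇ − PEEP = 28 − 16.4×0.55 − 7 = 28 − 9.02 − 7 = 11.98 cmH2O.
C = Vt / 11.98 = 545 / 11.98 = 45.492 mL/cmH2O.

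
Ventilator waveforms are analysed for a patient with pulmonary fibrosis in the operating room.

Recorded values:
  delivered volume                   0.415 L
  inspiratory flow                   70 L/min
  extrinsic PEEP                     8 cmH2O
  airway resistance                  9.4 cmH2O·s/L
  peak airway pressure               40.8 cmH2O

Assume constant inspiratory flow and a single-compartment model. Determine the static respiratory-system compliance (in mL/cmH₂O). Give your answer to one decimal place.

19.0

Flow: 70 L/min ÷ 60 = 1.1667 L/s.
Equation of motion (constant flow): PIP = Vt/C + R·V̇ + PEEP.
Vt/C = PIP − R·V̇ − PEEP = 40.8 − 9.4×1.1667 − 8 = 40.8 − 10.967 − 8 = 21.833 cmH2O.
C = Vt / 21.833 = 415 / 21.833 = 19.008 mL/cmH2O.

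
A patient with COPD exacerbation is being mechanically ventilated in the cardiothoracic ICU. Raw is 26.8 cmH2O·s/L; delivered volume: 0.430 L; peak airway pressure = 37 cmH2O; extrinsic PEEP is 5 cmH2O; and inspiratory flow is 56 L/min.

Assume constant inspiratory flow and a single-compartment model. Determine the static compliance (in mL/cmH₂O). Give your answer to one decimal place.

Flow: 56 L/min ÷ 60 = 0.9333 L/s.
Equation of motion (constant flow): PIP = Vt/C + R·V̇ + PEEP.
Vt/C = PIP − R·V̇ − PEEP = 37 − 26.8×0.9333 − 5 = 37 − 25.012 − 5 = 6.988 cmH2O.
C = Vt / 6.988 = 430 / 6.988 = 61.534 mL/cmH2O.

61.5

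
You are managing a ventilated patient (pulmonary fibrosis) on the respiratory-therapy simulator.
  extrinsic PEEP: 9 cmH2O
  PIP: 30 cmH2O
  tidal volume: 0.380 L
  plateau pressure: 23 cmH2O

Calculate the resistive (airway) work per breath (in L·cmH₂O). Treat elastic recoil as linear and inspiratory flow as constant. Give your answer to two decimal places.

With constant inspiratory flow the resistive pressure is constant at PIP − Pplat = 30 − 23 = 7.0 cmH2O, so resistive work = 7.0 × 0.380 = 2.66 L·cmH2O.

2.66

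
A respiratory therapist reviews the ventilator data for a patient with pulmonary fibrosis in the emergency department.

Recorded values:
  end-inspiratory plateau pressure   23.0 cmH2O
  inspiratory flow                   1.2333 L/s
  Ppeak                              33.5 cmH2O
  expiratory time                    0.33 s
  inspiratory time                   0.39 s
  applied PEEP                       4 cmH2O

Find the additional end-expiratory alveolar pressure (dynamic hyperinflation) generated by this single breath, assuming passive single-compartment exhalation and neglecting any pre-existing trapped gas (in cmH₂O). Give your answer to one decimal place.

Vt = flow × Ti = 1.2333 L/s × 0.39 s × 1000 mL/L = 480.99 mL.
R = (PIP − Pplat)/V̇ = (33.5 − 23.0) / 1.2333 = 10.5/1.2333 = 8.514 cmH2O·s/L.
C = Vt/(Pplat − PEEP) = 480.99 / (23.0 − 4) = 480.99/19.0 = 25.315 mL/cmH2O.
τ = R × C = 8.514 × 0.02532 L/cmH2O = 0.2156 s.
Fraction remaining = e^(−Te/τ) = e^(−0.33/0.2156) = 0.2164; trapped volume = 480.99 × 0.2164 = 104.09 mL.
Additional alveolar pressure from trapping ≈ V_trapped / C = 104.09 / 25.315 = 4.112 cmH2O.

4.1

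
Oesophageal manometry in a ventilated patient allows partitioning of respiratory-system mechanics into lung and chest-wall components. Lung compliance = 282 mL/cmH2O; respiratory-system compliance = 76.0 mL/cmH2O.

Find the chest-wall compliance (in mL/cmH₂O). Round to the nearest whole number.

1/Ccw = 1/Crs − 1/CL.
1/Ccw = 1/76.0 − 1/282 = 0.009612.
Ccw = 104.04 mL/cmH2O.

104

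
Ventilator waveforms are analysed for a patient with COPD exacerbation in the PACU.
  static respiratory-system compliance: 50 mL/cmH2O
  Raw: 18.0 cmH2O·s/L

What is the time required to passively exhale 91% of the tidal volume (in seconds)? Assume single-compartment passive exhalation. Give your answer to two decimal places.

2.17

τ = R × C = 18.0 × 50 mL/cmH2O = 18.0 × 0.050 L/cmH2O = 0.9 s.
Exhaled fraction f = 1 − e^(−t/τ) → t = −τ·ln(1 − f) = −0.9·ln(0.09) = 2.167 s.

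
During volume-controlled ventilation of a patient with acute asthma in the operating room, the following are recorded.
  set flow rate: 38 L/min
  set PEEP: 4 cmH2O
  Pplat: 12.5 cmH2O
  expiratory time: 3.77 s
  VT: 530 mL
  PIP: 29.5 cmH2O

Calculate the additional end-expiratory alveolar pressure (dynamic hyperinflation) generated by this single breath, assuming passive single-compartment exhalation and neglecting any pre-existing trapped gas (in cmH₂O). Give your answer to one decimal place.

0.9

Flow: 38 L/min ÷ 60 = 0.6333 L/s.
R = (PIP − Pplat)/V̇ = (29.5 − 12.5) / 0.6333 = 17.0/0.6333 = 26.844 cmH2O·s/L.
C = Vt/(Pplat − PEEP) = 530.0 / (12.5 − 4) = 530.0/8.5 = 62.353 mL/cmH2O.
τ = R × C = 26.844 × 0.06235 L/cmH2O = 1.674 s.
Fraction remaining = e^(−Te/τ) = e^(−3.77/1.674) = 0.1052; trapped volume = 530.0 × 0.1052 = 55.756 mL.
Additional alveolar pressure from trapping ≈ V_trapped / C = 55.756 / 62.353 = 0.8942 cmH2O.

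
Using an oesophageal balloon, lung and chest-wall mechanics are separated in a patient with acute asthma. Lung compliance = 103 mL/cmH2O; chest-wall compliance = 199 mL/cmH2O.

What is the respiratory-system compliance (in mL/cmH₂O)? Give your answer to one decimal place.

Lung and chest wall are elastances in series: 1/Crs = 1/CL + 1/Ccw.
1/Crs = 1/103 + 1/199 = 0.01473.
Crs = 67.889 mL/cmH2O.

67.9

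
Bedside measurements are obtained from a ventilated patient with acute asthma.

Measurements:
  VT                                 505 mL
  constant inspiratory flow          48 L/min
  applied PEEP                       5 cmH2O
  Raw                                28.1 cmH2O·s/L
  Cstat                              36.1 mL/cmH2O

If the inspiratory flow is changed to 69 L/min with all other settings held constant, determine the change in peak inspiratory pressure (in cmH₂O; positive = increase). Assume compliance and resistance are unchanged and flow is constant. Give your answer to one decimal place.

9.8

Flow: 48 L/min ÷ 60 = 0.8 L/s.
New flow: 69 L/min ÷ 60 = 1.15 L/s.
PIP = Vt/C + R·V̇ + PEEP (constant-flow equation of motion).
Only the resistive term changes: ΔPIP = R × ΔV̇ = 28.1 × (1.15 − 0.8) = 28.1 × 0.35 = 9.835 cmH2O.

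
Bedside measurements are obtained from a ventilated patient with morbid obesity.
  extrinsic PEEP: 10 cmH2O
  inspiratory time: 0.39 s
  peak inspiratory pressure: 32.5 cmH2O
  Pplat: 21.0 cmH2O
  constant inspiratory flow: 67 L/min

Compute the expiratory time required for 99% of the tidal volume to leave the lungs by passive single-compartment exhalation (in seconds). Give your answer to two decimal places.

Flow: 67 L/min ÷ 60 = 1.1167 L/s.
Vt = flow × Ti = 1.1167 L/s × 0.39 s × 1000 mL/L = 435.51 mL.
R = (PIP − Pplat)/V̇ = (32.5 − 21.0) / 1.1167 = 11.5/1.1167 = 10.298 cmH2O·s/L.
C = Vt/(Pplat − PEEP) = 435.51 / (21.0 − 10) = 435.51/11.0 = 39.592 mL/cmH2O.
τ = R × C = 10.298 × 0.03959 L/cmH2O = 0.4077 s.
t = −τ·ln(1 − 0.99) = −0.4077·ln(0.01) = 1.878 s.

1.88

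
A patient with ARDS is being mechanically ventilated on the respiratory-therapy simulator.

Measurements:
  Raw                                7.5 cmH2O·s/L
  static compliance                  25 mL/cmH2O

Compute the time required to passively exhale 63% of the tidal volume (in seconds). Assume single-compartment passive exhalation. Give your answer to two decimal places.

0.19

τ = R × C = 7.5 × 25 mL/cmH2O = 7.5 × 0.025 L/cmH2O = 0.1875 s.
Exhaled fraction f = 1 − e^(−t/τ) → t = −τ·ln(1 − f) = −0.1875·ln(0.37) = 0.1864 s.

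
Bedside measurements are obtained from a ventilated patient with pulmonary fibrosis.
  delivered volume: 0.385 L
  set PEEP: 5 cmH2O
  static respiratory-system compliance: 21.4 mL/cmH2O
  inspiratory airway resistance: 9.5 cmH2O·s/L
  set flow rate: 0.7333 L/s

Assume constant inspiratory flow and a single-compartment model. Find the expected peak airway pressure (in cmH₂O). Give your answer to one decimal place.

Equation of motion (constant flow): PIP = Vt/C + R·V̇ + PEEP.
PIP = 385/21.4 + 9.5×0.7333 + 5 = 17.991 + 6.966 + 5 = 29.957 cmH2O.

30.0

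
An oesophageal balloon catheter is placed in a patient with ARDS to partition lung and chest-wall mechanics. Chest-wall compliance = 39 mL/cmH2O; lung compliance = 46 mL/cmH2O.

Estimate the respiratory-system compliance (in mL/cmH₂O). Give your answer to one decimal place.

21.1

Lung and chest wall are elastances in series: 1/Crs = 1/CL + 1/Ccw.
1/Crs = 1/46 + 1/39 = 0.04738.
Crs = 21.106 mL/cmH2O.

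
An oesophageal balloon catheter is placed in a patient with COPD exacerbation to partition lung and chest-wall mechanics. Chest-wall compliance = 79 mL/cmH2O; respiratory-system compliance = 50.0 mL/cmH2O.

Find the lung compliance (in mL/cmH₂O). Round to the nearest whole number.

136

1/CL = 1/Crs − 1/Ccw.
1/CL = 1/50.0 − 1/79 = 0.007342.
CL = 136.2 mL/cmH2O.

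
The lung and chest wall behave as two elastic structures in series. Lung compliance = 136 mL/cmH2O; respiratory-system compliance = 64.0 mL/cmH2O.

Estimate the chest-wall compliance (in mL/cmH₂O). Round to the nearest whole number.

1/Ccw = 1/Crs − 1/CL.
1/Ccw = 1/64.0 − 1/136 = 0.008272.
Ccw = 120.89 mL/cmH2O.

121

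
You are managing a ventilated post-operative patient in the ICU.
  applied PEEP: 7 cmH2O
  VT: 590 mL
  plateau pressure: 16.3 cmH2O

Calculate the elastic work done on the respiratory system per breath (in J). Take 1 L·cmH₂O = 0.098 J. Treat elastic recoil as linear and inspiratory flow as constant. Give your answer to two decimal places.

0.27

Elastic work ≈ ½ × (Pplat − PEEP) × Vt = 0.5 × (16.3 − 7) × 0.590 L = 0.5 × 9.3 × 0.590 = 2.744 L·cmH2O.
× 0.098 J/(L·cmH2O) → 0.2689 J.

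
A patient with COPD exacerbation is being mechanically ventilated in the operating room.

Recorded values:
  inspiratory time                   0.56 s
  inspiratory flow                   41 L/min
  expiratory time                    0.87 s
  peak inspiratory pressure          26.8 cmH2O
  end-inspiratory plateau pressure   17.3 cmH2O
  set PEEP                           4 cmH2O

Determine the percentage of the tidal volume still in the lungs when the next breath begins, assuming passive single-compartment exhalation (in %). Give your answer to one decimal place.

11.4

Flow: 41 L/min ÷ 60 = 0.6833 L/s.
Vt = flow × Ti = 0.6833 L/s × 0.56 s × 1000 mL/L = 382.65 mL.
R = (PIP − Pplat)/V̇ = (26.8 − 17.3) / 0.6833 = 9.5/0.6833 = 13.903 cmH2O·s/L.
C = Vt/(Pplat − PEEP) = 382.65 / (17.3 − 4) = 382.65/13.3 = 28.771 mL/cmH2O.
τ = R × C = 13.903 × 0.02877 L/cmH2O = 0.4 s.
Fraction remaining at end-expiration = e^(−Te/τ) = e^(−0.87/0.4) = 0.1136 → 11.36%.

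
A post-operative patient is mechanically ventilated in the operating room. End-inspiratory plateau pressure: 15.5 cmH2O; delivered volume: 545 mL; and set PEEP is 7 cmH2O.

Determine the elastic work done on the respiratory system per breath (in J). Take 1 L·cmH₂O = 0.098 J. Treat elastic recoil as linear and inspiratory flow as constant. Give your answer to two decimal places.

Elastic work ≈ ½ × (Pplat − PEEP) × Vt = 0.5 × (15.5 − 7) × 0.545 L = 0.5 × 8.5 × 0.545 = 2.316 L·cmH2O.
× 0.098 J/(L·cmH2O) → 0.227 J.

0.23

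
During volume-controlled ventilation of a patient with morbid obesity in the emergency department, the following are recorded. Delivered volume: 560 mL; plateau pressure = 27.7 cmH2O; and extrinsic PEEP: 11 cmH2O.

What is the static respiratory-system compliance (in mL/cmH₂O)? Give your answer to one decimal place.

Cstat = Vt / (Pplat − PEEP) = 560 / (27.7 − 11) = 560 / 16.7 = 33.533 mL/cmH2O.

33.5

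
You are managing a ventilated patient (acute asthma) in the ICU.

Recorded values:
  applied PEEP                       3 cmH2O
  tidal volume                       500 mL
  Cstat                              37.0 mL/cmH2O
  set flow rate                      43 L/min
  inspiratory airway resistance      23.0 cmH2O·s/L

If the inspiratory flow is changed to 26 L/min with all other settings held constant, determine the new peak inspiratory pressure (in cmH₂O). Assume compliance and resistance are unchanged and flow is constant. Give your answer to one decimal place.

Flow: 43 L/min ÷ 60 = 0.7167 L/s.
New flow: 26 L/min ÷ 60 = 0.4333 L/s.
PIP = Vt/C + R·V̇ + PEEP (constant-flow equation of motion).
Only the resistive term changes: ΔPIP = R × ΔV̇ = 23.0 × (0.4333 − 0.7167) = 23.0 × -0.2834 = -6.518 cmH2O.
Original PIP = 500/37.0 + 23.0×0.7167 + 3 = 32.998 cmH2O; new PIP = 32.998 + (-6.518) = 26.48 cmH2O.

26.5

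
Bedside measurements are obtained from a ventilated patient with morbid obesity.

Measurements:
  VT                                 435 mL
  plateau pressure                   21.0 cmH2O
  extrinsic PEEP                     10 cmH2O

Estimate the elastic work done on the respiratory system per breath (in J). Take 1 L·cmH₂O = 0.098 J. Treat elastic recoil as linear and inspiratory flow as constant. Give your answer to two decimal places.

0.23

Elastic work ≈ ½ × (Pplat − PEEP) × Vt = 0.5 × (21.0 − 10) × 0.435 L = 0.5 × 11.0 × 0.435 = 2.393 L·cmH2O.
× 0.098 J/(L·cmH2O) → 0.2345 J.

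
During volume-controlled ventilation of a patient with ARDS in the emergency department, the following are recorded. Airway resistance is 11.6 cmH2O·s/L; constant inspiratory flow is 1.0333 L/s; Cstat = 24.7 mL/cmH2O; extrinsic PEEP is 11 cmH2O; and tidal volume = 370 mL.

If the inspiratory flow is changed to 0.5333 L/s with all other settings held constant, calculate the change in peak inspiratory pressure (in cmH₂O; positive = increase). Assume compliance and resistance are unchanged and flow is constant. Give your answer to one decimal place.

PIP = Vt/C + R·V̇ + PEEP (constant-flow equation of motion).
Only the resistive term changes: ΔPIP = R × ΔV̇ = 11.6 × (0.5333 − 1.0333) = 11.6 × -0.5 = -5.8 cmH2O.

-5.8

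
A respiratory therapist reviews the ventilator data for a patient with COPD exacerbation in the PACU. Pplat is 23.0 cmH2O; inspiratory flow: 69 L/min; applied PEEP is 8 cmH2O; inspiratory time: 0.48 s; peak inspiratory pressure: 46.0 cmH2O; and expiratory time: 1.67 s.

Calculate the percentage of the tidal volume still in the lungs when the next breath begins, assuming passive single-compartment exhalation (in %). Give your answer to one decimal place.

Flow: 69 L/min ÷ 60 = 1.15 L/s.
Vt = flow × Ti = 1.15 L/s × 0.48 s × 1000 mL/L = 552.0 mL.
R = (PIP − Pplat)/V̇ = (46.0 − 23.0) / 1.15 = 23.0/1.15 = 20.0 cmH2O·s/L.
C = Vt/(Pplat − PEEP) = 552.0 / (23.0 − 8) = 552.0/15.0 = 36.8 mL/cmH2O.
τ = R × C = 20.0 × 0.0368 L/cmH2O = 0.736 s.
Fraction remaining at end-expiration = e^(−Te/τ) = e^(−1.67/0.736) = 0.1034 → 10.34%.

10.3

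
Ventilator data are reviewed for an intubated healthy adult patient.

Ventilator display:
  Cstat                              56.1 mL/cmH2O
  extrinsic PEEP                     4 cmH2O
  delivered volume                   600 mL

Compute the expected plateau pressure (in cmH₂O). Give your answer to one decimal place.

14.7

Pplat = PEEP + Vt / Cstat = 4 + 600 / 56.1 = 4 + 10.695 = 14.695 cmH2O.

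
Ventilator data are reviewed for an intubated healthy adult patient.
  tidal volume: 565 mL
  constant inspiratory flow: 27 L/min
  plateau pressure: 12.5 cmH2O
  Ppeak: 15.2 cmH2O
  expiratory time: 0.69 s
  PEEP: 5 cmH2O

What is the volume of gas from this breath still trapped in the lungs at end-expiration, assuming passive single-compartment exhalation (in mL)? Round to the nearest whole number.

123

Flow: 27 L/min ÷ 60 = 0.45 L/s.
R = (PIP − Pplat)/V̇ = (15.2 − 12.5) / 0.45 = 2.7/0.45 = 6.0 cmH2O·s/L.
C = Vt/(Pplat − PEEP) = 565.0 / (12.5 − 5) = 565.0/7.5 = 75.333 mL/cmH2O.
τ = R × C = 6.0 × 0.07533 L/cmH2O = 0.452 s.
Fraction remaining = e^(−Te/τ) = e^(−0.69/0.452) = 0.2173.
Trapped volume = 565.0 × 0.2173 = 122.77 mL.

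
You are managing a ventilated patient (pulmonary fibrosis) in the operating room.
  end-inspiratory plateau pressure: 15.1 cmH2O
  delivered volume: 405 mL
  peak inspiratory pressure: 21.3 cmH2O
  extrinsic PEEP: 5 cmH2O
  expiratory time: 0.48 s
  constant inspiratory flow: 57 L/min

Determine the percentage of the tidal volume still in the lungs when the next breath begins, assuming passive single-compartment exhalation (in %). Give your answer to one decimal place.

Flow: 57 L/min ÷ 60 = 0.95 L/s.
R = (PIP − Pplat)/V̇ = (21.3 − 15.1) / 0.95 = 6.2/0.95 = 6.526 cmH2O·s/L.
C = Vt/(Pplat − PEEP) = 405.0 / (15.1 − 5) = 405.0/10.1 = 40.099 mL/cmH2O.
τ = R × C = 6.526 × 0.0401 L/cmH2O = 0.2617 s.
Fraction remaining at end-expiration = e^(−Te/τ) = e^(−0.48/0.2617) = 0.1597 → 15.97%.

16.0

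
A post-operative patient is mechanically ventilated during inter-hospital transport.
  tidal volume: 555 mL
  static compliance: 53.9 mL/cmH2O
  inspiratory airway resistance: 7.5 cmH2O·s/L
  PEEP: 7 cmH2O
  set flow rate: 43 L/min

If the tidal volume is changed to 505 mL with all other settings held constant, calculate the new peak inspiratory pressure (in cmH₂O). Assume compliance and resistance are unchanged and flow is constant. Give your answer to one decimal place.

21.7

Flow: 43 L/min ÷ 60 = 0.7167 L/s.
PIP = Vt/C + R·V̇ + PEEP (constant-flow equation of motion).
Only the elastic term changes: ΔPIP = ΔVt / C = (505 − 555) / 53.9 = -0.9276 cmH2O.
Original PIP = 555/53.9 + 7.5×0.7167 + 7 = 22.672 cmH2O; new PIP = 22.672 + (-0.9276) = 21.744 cmH2O.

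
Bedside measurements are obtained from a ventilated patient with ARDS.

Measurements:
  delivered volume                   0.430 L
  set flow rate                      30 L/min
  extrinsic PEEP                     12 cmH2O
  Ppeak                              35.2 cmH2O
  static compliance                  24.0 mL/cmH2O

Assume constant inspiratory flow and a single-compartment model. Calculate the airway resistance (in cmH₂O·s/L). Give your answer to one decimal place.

Flow: 30 L/min ÷ 60 = 0.5 L/s.
Equation of motion (constant flow): PIP = Vt/C + R·V̇ + PEEP.
R·V̇ = PIP − Vt/C − PEEP = 35.2 − 430/24.0 − 12 = 35.2 − 17.917 − 12 = 5.283 cmH2O.
R = 5.283 / 0.5 = 10.566 cmH2O·s/L.

10.6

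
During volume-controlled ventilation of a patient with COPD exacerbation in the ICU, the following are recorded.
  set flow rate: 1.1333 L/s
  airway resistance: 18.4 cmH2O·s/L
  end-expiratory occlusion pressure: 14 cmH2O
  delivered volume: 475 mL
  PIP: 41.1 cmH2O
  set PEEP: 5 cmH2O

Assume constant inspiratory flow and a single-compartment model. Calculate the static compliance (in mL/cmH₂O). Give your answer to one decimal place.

76.0

Total PEEP = 14 cmH2O (set 5 + intrinsic 9); this is the baseline alveolar pressure.
Equation of motion (constant flow): PIP = Vt/C + R·V̇ + PEEP.
Vt/C = PIP − R·V̇ − PEEP = 41.1 − 18.4×1.1333 − 14 = 41.1 − 20.853 − 14 = 6.247 cmH2O.
C = Vt / 6.247 = 475 / 6.247 = 76.036 mL/cmH2O.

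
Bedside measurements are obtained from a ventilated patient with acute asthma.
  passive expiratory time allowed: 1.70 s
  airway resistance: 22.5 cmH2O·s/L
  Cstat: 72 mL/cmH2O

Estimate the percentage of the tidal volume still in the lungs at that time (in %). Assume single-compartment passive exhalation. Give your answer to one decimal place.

τ = R × C = 22.5 × 72 mL/cmH2O = 22.5 × 0.072 L/cmH2O = 1.62 s.
Passive exhalation: V(t)/V₀ = e^(−t/τ) = e^(−1.70/1.62) = 0.3502.
Fraction remaining = 0.3502 → 35.02%.

35.0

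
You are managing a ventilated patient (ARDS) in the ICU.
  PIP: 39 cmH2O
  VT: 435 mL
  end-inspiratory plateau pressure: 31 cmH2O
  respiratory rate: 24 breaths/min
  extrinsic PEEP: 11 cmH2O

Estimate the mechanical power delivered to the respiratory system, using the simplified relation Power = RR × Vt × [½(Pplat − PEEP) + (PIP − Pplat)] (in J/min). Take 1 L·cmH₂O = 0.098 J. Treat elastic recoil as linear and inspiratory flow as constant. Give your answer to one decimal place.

18.4

Per-breath work = Vt × [½(Pplat−PEEP) + (PIP−Pplat)] = 0.435 × [0.5×20.0 + 8.0] = 0.435 × 18.0 = 7.83 L·cmH2O.
Power = 24 × 7.83 = 187.92 L·cmH2O/min.
× 0.098 J/(L·cmH2O) → 18.416 J/min.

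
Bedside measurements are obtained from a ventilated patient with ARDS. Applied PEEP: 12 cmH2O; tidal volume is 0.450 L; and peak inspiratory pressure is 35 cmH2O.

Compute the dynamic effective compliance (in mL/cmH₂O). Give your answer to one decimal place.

Dynamic compliance = Vt / (PIP − PEEP) = 450 / (35 − 12) = 450 / 23.0 = 19.565 mL/cmH2O.

19.6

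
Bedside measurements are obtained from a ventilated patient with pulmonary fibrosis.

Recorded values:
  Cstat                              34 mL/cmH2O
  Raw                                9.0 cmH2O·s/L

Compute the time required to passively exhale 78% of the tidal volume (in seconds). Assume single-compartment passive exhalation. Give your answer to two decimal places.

0.46

τ = R × C = 9.0 × 34 mL/cmH2O = 9.0 × 0.034 L/cmH2O = 0.306 s.
Exhaled fraction f = 1 − e^(−t/τ) → t = −τ·ln(1 − f) = −0.306·ln(0.22) = 0.4633 s.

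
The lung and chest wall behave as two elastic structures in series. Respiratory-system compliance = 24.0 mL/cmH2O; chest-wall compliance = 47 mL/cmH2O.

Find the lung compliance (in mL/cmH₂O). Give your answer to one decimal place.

49.0

1/CL = 1/Crs − 1/Ccw.
1/CL = 1/24.0 − 1/47 = 0.02039.
CL = 49.044 mL/cmH2O.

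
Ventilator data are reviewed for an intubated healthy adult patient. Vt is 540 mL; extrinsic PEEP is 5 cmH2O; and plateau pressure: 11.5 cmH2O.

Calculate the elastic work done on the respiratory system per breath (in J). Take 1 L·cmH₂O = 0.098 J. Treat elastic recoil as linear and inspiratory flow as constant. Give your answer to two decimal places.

Elastic work ≈ ½ × (Pplat − PEEP) × Vt = 0.5 × (11.5 − 5) × 0.540 L = 0.5 × 6.5 × 0.540 = 1.755 L·cmH2O.
× 0.098 J/(L·cmH2O) → 0.172 J.

0.17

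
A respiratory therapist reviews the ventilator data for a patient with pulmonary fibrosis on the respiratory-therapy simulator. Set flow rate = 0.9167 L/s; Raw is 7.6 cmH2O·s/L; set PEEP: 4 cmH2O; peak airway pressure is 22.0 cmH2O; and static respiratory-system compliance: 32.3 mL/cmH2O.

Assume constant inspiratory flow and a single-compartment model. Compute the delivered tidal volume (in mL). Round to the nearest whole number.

356

Equation of motion (constant flow): PIP = Vt/C + R·V̇ + PEEP.
Vt/C = PIP − R·V̇ − PEEP = 22.0 − 6.967 − 4 = 11.033 cmH2O.
Vt = C × 11.033 = 32.3 × 11.033 = 356.37 mL.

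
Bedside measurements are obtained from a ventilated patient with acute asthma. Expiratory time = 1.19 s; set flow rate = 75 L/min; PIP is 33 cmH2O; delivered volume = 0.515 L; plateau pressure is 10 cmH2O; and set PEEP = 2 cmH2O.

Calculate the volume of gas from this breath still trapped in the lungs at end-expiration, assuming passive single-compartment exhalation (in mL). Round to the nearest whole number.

189

Flow: 75 L/min ÷ 60 = 1.25 L/s.
R = (PIP − Pplat)/V̇ = (33 − 10) / 1.25 = 23.0/1.25 = 18.4 cmH2O·s/L.
C = Vt/(Pplat − PEEP) = 515.0 / (10 − 2) = 515.0/8.0 = 64.375 mL/cmH2O.
τ = R × C = 18.4 × 0.06438 L/cmH2O = 1.185 s.
Fraction remaining = e^(−Te/τ) = e^(−1.19/1.185) = 0.3663.
Trapped volume = 515.0 × 0.3663 = 188.64 mL.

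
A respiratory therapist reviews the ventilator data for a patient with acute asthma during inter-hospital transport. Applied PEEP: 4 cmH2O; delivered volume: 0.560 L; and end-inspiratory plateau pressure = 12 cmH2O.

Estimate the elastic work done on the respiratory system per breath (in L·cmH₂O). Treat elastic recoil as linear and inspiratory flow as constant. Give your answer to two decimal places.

2.24

Elastic work ≈ ½ × (Pplat − PEEP) × Vt = 0.5 × (12 − 4) × 0.560 L = 0.5 × 8.0 × 0.560 = 2.24 L·cmH2O.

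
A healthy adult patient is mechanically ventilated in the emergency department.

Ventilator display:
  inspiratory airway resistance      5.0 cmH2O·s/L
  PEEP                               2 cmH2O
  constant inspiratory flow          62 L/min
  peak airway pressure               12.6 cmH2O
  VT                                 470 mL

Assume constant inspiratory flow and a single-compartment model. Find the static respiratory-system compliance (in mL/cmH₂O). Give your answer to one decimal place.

86.5

Flow: 62 L/min ÷ 60 = 1.0333 L/s.
Equation of motion (constant flow): PIP = Vt/C + R·V̇ + PEEP.
Vt/C = PIP − R·V̇ − PEEP = 12.6 − 5.0×1.0333 − 2 = 12.6 − 5.167 − 2 = 5.433 cmH2O.
C = Vt / 5.433 = 470 / 5.433 = 86.508 mL/cmH2O.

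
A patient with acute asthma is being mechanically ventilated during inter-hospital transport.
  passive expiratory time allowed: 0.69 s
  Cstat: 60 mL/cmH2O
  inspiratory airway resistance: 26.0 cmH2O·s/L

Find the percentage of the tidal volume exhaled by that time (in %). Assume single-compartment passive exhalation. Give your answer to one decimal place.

35.7

τ = R × C = 26.0 × 60 mL/cmH2O = 26.0 × 0.060 L/cmH2O = 1.56 s.
Passive exhalation: V(t)/V₀ = e^(−t/τ) = e^(−0.69/1.56) = 0.6426.
Fraction exhaled = 1 − 0.6426 = 0.3574 → 35.74%.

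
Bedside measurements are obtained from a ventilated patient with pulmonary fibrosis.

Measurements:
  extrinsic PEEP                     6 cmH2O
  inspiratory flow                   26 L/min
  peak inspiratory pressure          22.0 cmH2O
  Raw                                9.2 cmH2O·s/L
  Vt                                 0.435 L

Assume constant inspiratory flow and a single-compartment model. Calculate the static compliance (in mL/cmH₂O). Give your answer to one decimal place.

Flow: 26 L/min ÷ 60 = 0.4333 L/s.
Equation of motion (constant flow): PIP = Vt/C + R·V̇ + PEEP.
Vt/C = PIP − R·V̇ − PEEP = 22.0 − 9.2×0.4333 − 6 = 22.0 − 3.986 − 6 = 12.014 cmH2O.
C = Vt / 12.014 = 435 / 12.014 = 36.208 mL/cmH2O.

36.2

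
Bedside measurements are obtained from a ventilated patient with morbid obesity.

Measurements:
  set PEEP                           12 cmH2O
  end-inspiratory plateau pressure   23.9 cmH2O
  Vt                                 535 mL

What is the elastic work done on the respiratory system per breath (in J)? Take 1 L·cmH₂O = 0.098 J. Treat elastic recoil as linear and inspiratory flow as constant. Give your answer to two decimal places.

Elastic work ≈ ½ × (Pplat − PEEP) × Vt = 0.5 × (23.9 − 12) × 0.535 L = 0.5 × 11.9 × 0.535 = 3.183 L·cmH2O.
× 0.098 J/(L·cmH2O) → 0.3119 J.

0.31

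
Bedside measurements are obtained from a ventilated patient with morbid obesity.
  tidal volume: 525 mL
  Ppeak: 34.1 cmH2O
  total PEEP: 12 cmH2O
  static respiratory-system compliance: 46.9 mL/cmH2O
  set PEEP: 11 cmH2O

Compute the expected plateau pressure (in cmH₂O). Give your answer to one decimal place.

23.2

End-expiratory occlusion gives total PEEP = 12 cmH2O (intrinsic PEEP = 12 − 11 = 1). Use total PEEP for the elastic gradient.
Pplat = PEEPtotal + Vt / Cstat = 12 + 525 / 46.9 = 12 + 11.194 = 23.194 cmH2O.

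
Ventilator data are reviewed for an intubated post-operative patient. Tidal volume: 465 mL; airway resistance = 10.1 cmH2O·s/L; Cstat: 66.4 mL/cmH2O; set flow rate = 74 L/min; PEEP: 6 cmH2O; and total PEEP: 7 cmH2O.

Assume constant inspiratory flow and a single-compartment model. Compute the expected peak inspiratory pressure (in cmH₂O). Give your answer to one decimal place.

Flow: 74 L/min ÷ 60 = 1.2333 L/s.
Total PEEP = 7 cmH2O (set 6 + intrinsic 1); this is the baseline alveolar pressure.
Equation of motion (constant flow): PIP = Vt/C + R·V̇ + PEEP.
PIP = 465/66.4 + 10.1×1.2333 + 7 = 7.003 + 12.456 + 7 = 26.459 cmH2O.

26.5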